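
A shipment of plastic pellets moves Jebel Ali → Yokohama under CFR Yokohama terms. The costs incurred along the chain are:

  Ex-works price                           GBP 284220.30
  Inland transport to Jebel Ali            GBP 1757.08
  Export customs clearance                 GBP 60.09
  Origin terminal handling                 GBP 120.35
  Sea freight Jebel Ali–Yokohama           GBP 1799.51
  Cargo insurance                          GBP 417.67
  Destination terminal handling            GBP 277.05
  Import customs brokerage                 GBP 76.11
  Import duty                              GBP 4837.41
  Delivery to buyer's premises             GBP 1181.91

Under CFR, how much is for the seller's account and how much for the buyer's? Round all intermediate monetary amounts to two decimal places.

Seller: GBP 287957.33; buyer: GBP 6790.15

CFR: the seller pays costs through ocean freight to the destination port, but not insurance.
Seller's account: goods 284220.30 + inland to port 1757.08 + export clearance 60.09 + origin terminal 120.35 + freight 1799.51 = 287957.33
Buyer's account: insurance 417.67 + destination terminal 277.05 + brokerage 76.11 + duty 4837.41 + delivery 1181.91 = 6790.15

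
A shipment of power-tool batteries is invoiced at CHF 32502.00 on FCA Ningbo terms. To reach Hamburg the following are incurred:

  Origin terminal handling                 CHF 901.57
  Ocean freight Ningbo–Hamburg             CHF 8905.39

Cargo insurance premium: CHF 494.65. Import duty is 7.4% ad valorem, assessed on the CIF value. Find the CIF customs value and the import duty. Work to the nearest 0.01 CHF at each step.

CIF = FCA price + pre-shipment costs + freight + insurance
CIF = 32502.00 + 901.57 + 8905.39 + 494.65 = 42803.61
Import duty = 42803.61 × 7.4% = 3167.47

CIF value: CHF 42803.61; import duty: CHF 3167.47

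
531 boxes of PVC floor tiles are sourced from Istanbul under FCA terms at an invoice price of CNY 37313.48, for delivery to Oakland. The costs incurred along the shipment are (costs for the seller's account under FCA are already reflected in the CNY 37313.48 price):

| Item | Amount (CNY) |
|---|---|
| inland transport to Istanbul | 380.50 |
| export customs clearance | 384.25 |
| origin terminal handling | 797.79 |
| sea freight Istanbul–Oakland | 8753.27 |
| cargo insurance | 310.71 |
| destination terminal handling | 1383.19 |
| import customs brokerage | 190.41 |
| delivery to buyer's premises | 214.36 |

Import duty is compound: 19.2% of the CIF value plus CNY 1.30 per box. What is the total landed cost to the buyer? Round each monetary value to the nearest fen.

FCA: the seller delivers export-cleared goods to the carrier; the buyer bears costs from that point.
Already in the invoice (seller's account under FCA): inland to port, export clearance — exclude.
CIF value = FCA price + origin terminal + freight + insurance = 37313.48 + 797.79 + 8753.27 + 310.71 = 47175.25
Ad valorem component: 47175.25 × 19.2% = 9057.65
Specific component: 531 × 1.30 = 690.30
Import duty = 9057.65 + 690.30 = 9747.95
Buyer bears: origin terminal 797.79 + freight 8753.27 + insurance 310.71 + destination terminal 1383.19 + brokerage 190.41 + delivery 214.36 + duty 9747.95 = 21397.68
Landed cost = invoice 37313.48 + 21397.68 = 58711.16

Total landed cost: CNY 58711.16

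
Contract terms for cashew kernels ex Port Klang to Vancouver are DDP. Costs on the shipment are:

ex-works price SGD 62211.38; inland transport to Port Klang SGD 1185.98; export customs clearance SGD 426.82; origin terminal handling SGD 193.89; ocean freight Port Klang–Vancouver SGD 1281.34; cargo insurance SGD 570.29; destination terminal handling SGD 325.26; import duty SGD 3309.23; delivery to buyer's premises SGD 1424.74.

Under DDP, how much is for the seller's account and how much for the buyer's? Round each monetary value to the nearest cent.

DDP: the seller bears all costs including import duty.
Seller's account: goods 62211.38 + inland to port 1185.98 + export clearance 426.82 + origin terminal 193.89 + freight 1281.34 + insurance 570.29 + destination terminal 325.26 + duty 3309.23 + delivery 1424.74 = 70928.93
Buyer's account: 0.00

Seller: SGD 70928.93; buyer: SGD 0.00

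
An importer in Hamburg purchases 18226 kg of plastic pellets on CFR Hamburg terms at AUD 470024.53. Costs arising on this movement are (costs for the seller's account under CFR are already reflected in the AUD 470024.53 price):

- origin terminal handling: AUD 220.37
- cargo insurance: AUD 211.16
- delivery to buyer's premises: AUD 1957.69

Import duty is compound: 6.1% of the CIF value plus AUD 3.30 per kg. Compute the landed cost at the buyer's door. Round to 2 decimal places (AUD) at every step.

CFR: the seller pays costs through ocean freight to the destination port, but not insurance.
Already in the invoice (seller's account under CFR): origin terminal — exclude.
CIF value = CFR price + insurance = 470024.53 + 211.16 = 470235.69
Ad valorem component: 470235.69 × 6.1% = 28684.38
Specific component: 18226 × 3.30 = 60145.80
Import duty = 28684.38 + 60145.80 = 88830.18
Buyer bears: insurance 211.16 + delivery 1957.69 + duty 88830.18 = 90999.03
Landed cost = invoice 470024.53 + 90999.03 = 561023.56

Total landed cost: AUD 561023.56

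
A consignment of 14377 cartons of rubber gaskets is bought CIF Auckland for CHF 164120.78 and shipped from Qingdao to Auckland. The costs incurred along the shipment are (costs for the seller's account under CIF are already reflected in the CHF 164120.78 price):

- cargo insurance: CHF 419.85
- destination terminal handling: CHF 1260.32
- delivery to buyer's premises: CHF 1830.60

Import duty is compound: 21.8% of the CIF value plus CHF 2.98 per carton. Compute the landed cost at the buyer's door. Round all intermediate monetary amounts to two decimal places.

CIF: the seller pays costs through ocean freight and marine insurance to the destination port.
Already in the invoice (seller's account under CIF): insurance — exclude.
The CIF price already equals the CIF value: 164120.78
Ad valorem component: 164120.78 × 21.8% = 35778.33
Specific component: 14377 × 2.98 = 42843.46
Import duty = 35778.33 + 42843.46 = 78621.79
Buyer bears: destination terminal 1260.32 + delivery 1830.60 + duty 78621.79 = 81712.71
Landed cost = invoice 164120.78 + 81712.71 = 245833.49

Total landed cost: CHF 245833.49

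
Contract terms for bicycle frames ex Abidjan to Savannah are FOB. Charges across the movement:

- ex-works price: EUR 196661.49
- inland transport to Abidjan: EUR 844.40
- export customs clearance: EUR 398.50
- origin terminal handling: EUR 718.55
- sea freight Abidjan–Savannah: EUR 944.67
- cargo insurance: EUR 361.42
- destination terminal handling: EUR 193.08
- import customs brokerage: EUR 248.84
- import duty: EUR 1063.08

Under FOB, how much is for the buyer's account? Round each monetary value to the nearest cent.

Buyer's account: EUR 2811.09

FOB: the seller bears costs until goods are on board at the origin port; the buyer bears freight, insurance and all costs thereafter.
Seller's account: goods 196661.49 + inland to port 844.40 + export clearance 398.50 + origin terminal 718.55 = 198622.94
Buyer's account: freight 944.67 + insurance 361.42 + destination terminal 193.08 + brokerage 248.84 + duty 1063.08 = 2811.09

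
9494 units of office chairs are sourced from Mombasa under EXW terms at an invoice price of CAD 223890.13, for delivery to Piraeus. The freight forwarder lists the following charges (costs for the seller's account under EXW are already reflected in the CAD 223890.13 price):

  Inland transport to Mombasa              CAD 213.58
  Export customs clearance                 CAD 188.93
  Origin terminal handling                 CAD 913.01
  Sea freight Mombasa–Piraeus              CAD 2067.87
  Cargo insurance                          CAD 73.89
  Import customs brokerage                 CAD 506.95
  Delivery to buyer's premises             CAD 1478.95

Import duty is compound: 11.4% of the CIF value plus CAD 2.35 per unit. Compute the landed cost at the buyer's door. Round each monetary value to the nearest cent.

Total landed cost: CAD 277561.81

EXW: the seller makes goods available at their premises; the buyer bears all onward costs.
CIF value = EXW price + inland to port + export clearance + origin terminal + freight + insurance = 223890.13 + 213.58 + 188.93 + 913.01 + 2067.87 + 73.89 = 227347.41
Ad valorem component: 227347.41 × 11.4% = 25917.60
Specific component: 9494 × 2.35 = 22310.90
Import duty = 25917.60 + 22310.90 = 48228.50
Buyer bears: inland to port 213.58 + export clearance 188.93 + origin terminal 913.01 + freight 2067.87 + insurance 73.89 + brokerage 506.95 + delivery 1478.95 + duty 48228.50 = 53671.68
Landed cost = invoice 223890.13 + 53671.68 = 277561.81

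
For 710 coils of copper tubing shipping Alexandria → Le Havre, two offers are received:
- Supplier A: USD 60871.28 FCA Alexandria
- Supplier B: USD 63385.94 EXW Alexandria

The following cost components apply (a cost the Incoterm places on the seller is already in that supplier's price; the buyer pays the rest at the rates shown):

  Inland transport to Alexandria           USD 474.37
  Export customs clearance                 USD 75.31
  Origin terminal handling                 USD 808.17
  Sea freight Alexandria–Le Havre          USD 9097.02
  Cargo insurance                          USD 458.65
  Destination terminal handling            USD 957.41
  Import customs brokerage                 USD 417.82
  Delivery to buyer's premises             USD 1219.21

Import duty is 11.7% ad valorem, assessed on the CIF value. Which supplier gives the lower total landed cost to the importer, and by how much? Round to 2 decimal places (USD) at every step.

Supplier A (FCA):
CIF value = FCA price + origin terminal + freight + insurance = 60871.28 + 808.17 + 9097.02 + 458.65 = 71235.12
Import duty = 71235.12 × 11.7% = 8334.51
Buyer bears (A): 808.17 + 9097.02 + 458.65 + 957.41 + 417.82 + 1219.21 = 12958.28
Landed cost (A) = invoice 60871.28 + 12958.28 + duty 8334.51 = 82164.07
Supplier B (EXW):
CIF value = EXW price + inland to port + export clearance + origin terminal + freight + insurance = 63385.94 + 474.37 + 75.31 + 808.17 + 9097.02 + 458.65 = 74299.46
Import duty = 74299.46 × 11.7% = 8693.04
Buyer bears (B): 474.37 + 75.31 + 808.17 + 9097.02 + 458.65 + 957.41 + 417.82 + 1219.21 = 13507.96
Landed cost (B) = invoice 63385.94 + 13507.96 + duty 8693.04 = 85586.94
Difference = |82164.07 − 85586.94| = 3422.87

Supplier A is cheaper by USD 3422.87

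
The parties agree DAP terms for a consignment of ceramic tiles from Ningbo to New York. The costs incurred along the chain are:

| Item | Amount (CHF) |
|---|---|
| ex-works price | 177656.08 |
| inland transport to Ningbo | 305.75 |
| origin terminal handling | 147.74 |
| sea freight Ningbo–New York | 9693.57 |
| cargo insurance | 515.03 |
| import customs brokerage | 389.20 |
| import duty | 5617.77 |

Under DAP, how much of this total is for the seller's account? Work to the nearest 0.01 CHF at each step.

Seller's account: CHF 188318.17

DAP: the seller bears all costs to the named destination except import duty and clearance.
Seller's account: goods 177656.08 + inland to port 305.75 + origin terminal 147.74 + freight 9693.57 + insurance 515.03 = 188318.17
Buyer's account: brokerage 389.20 + duty 5617.77 = 6006.97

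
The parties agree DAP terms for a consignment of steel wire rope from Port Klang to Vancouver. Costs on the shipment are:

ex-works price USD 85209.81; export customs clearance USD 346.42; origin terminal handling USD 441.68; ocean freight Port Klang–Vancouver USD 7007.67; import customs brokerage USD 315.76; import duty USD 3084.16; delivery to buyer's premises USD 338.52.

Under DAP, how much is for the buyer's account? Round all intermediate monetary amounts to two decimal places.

Buyer's account: USD 3399.92

DAP: the seller bears all costs to the named destination except import duty and clearance.
Seller's account: goods 85209.81 + export clearance 346.42 + origin terminal 441.68 + freight 7007.67 + delivery 338.52 = 93344.10
Buyer's account: brokerage 315.76 + duty 3084.16 = 3399.92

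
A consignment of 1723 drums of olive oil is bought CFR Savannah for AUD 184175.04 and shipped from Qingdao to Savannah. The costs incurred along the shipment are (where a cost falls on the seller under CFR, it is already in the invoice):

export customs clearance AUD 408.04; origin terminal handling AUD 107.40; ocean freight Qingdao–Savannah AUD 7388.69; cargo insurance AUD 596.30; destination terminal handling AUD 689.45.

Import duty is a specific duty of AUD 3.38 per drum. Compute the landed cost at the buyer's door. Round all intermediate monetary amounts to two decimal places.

CFR: the seller pays costs through ocean freight to the destination port, but not insurance.
Already in the invoice (seller's account under CFR): export clearance, origin terminal, freight — exclude.
CIF value = CFR price + insurance = 184175.04 + 596.30 = 184771.34
Import duty = 1723 × 3.38 = 5823.74
Buyer bears: insurance 596.30 + destination terminal 689.45 + duty 5823.74 = 7109.49
Landed cost = invoice 184175.04 + 7109.49 = 191284.53

Total landed cost: AUD 191284.53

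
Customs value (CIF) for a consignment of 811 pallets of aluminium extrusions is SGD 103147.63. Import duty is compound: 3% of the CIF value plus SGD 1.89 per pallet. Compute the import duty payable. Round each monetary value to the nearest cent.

Import duty: SGD 4627.22

Ad valorem component: 103147.63 × 3% = 3094.43
Specific component: 811 × 1.89 = 1532.79
Import duty = 3094.43 + 1532.79 = 4627.22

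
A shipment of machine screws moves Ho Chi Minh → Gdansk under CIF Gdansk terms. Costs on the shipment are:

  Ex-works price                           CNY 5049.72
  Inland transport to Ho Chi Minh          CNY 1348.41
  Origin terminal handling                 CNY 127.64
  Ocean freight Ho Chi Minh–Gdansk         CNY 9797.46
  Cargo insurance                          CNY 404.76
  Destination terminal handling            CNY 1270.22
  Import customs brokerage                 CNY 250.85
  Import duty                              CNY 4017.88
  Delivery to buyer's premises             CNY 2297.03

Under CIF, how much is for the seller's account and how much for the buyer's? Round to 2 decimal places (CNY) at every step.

CIF: the seller pays costs through ocean freight and marine insurance to the destination port.
Seller's account: goods 5049.72 + inland to port 1348.41 + origin terminal 127.64 + freight 9797.46 + insurance 404.76 = 16727.99
Buyer's account: destination terminal 1270.22 + brokerage 250.85 + duty 4017.88 + delivery 2297.03 = 7835.98

Seller: CNY 16727.99; buyer: CNY 7835.98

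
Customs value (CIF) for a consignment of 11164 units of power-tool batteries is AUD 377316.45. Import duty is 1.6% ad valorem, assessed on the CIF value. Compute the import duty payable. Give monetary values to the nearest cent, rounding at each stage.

Import duty = 377316.45 × 1.6% = 6037.06

Import duty: AUD 6037.06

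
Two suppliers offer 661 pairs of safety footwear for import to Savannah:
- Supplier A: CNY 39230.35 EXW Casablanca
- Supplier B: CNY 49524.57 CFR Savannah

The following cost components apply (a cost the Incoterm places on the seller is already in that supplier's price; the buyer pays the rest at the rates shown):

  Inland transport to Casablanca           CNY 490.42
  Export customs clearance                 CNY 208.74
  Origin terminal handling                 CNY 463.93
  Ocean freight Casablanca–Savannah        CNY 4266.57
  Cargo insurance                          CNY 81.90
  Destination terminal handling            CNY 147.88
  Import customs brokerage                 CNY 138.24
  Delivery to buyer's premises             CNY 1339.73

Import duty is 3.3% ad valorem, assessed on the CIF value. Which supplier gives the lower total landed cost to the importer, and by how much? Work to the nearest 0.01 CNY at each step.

Supplier A (EXW):
CIF value = EXW price + inland to port + export clearance + origin terminal + freight + insurance = 39230.35 + 490.42 + 208.74 + 463.93 + 4266.57 + 81.90 = 44741.91
Import duty = 44741.91 × 3.3% = 1476.48
Buyer bears (A): 490.42 + 208.74 + 463.93 + 4266.57 + 81.90 + 147.88 + 138.24 + 1339.73 = 7137.41
Landed cost (A) = invoice 39230.35 + 7137.41 + duty 1476.48 = 47844.24
Supplier B (CFR):
CIF value = CFR price + insurance = 49524.57 + 81.90 = 49606.47
Import duty = 49606.47 × 3.3% = 1637.01
Buyer bears (B): 81.90 + 147.88 + 138.24 + 1339.73 = 1707.75
Landed cost (B) = invoice 49524.57 + 1707.75 + duty 1637.01 = 52869.33
Difference = |47844.24 − 52869.33| = 5025.09

Supplier A is cheaper by CNY 5025.09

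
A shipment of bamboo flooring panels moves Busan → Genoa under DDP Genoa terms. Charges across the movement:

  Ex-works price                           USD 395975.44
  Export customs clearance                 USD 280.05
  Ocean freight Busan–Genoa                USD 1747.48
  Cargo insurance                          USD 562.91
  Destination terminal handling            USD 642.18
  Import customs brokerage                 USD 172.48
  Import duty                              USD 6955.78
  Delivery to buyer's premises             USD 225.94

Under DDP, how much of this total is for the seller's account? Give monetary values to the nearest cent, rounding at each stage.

DDP: the seller bears all costs including import duty.
Seller's account: goods 395975.44 + export clearance 280.05 + freight 1747.48 + insurance 562.91 + destination terminal 642.18 + brokerage 172.48 + duty 6955.78 + delivery 225.94 = 406562.26
Buyer's account: 0.00

Seller's account: USD 406562.26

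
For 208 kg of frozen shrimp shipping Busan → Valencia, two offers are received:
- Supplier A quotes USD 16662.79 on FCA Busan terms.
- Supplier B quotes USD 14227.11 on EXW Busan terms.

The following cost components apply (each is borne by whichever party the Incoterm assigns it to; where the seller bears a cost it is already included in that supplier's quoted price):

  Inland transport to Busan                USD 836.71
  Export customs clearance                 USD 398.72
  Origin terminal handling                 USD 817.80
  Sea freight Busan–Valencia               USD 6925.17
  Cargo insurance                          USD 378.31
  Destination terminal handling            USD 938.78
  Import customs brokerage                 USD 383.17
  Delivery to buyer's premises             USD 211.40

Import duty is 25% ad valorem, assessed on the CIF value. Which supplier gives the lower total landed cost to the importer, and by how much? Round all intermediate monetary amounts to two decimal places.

Supplier A (FCA):
CIF value = FCA price + origin terminal + freight + insurance = 16662.79 + 817.80 + 6925.17 + 378.31 = 24784.07
Import duty = 24784.07 × 25% = 6196.02
Buyer bears (A): 817.80 + 6925.17 + 378.31 + 938.78 + 383.17 + 211.40 = 9654.63
Landed cost (A) = invoice 16662.79 + 9654.63 + duty 6196.02 = 32513.44
Supplier B (EXW):
CIF value = EXW price + inland to port + export clearance + origin terminal + freight + insurance = 14227.11 + 836.71 + 398.72 + 817.80 + 6925.17 + 378.31 = 23583.82
Import duty = 23583.82 × 25% = 5895.96
Buyer bears (B): 836.71 + 398.72 + 817.80 + 6925.17 + 378.31 + 938.78 + 383.17 + 211.40 = 10890.06
Landed cost (B) = invoice 14227.11 + 10890.06 + duty 5895.96 = 31013.13
Difference = |32513.44 − 31013.13| = 1500.31

Supplier B is cheaper by USD 1500.31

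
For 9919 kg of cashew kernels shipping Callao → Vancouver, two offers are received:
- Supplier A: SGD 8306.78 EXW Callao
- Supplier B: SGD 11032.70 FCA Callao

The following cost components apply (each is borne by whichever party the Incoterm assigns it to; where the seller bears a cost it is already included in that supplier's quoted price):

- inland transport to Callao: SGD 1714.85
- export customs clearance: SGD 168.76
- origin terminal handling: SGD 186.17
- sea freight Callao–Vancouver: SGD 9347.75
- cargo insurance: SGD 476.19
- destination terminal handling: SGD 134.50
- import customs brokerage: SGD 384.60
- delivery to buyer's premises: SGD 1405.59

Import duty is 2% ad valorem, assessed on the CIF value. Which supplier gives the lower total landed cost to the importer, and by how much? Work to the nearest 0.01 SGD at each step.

Supplier A (EXW):
CIF value = EXW price + inland to port + export clearance + origin terminal + freight + insurance = 8306.78 + 1714.85 + 168.76 + 186.17 + 9347.75 + 476.19 = 20200.50
Import duty = 20200.50 × 2% = 404.01
Buyer bears (A): 1714.85 + 168.76 + 186.17 + 9347.75 + 476.19 + 134.50 + 384.60 + 1405.59 = 13818.41
Landed cost (A) = invoice 8306.78 + 13818.41 + duty 404.01 = 22529.20
Supplier B (FCA):
CIF value = FCA price + origin terminal + freight + insurance = 11032.70 + 186.17 + 9347.75 + 476.19 = 21042.81
Import duty = 21042.81 × 2% = 420.86
Buyer bears (B): 186.17 + 9347.75 + 476.19 + 134.50 + 384.60 + 1405.59 = 11934.80
Landed cost (B) = invoice 11032.70 + 11934.80 + duty 420.86 = 23388.36
Difference = |22529.20 − 23388.36| = 859.16

Supplier A is cheaper by SGD 859.16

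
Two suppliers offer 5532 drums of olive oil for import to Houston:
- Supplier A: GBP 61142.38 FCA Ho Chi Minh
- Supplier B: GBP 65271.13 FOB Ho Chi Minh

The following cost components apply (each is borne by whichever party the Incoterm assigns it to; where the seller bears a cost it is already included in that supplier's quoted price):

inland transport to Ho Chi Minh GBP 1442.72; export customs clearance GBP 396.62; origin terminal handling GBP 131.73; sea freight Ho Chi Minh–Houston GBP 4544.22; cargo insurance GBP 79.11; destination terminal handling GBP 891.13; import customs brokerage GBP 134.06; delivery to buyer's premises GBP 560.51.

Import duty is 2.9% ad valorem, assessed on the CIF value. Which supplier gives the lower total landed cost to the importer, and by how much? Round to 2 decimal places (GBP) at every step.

Supplier A (FCA):
CIF value = FCA price + origin terminal + freight + insurance = 61142.38 + 131.73 + 4544.22 + 79.11 = 65897.44
Import duty = 65897.44 × 2.9% = 1911.03
Buyer bears (A): 131.73 + 4544.22 + 79.11 + 891.13 + 134.06 + 560.51 = 6340.76
Landed cost (A) = invoice 61142.38 + 6340.76 + duty 1911.03 = 69394.17
Supplier B (FOB):
CIF value = FOB price + freight + insurance = 65271.13 + 4544.22 + 79.11 = 69894.46
Import duty = 69894.46 × 2.9% = 2026.94
Buyer bears (B): 4544.22 + 79.11 + 891.13 + 134.06 + 560.51 = 6209.03
Landed cost (B) = invoice 65271.13 + 6209.03 + duty 2026.94 = 73507.10
Difference = |69394.17 − 73507.10| = 4112.93

Supplier A is cheaper by GBP 4112.93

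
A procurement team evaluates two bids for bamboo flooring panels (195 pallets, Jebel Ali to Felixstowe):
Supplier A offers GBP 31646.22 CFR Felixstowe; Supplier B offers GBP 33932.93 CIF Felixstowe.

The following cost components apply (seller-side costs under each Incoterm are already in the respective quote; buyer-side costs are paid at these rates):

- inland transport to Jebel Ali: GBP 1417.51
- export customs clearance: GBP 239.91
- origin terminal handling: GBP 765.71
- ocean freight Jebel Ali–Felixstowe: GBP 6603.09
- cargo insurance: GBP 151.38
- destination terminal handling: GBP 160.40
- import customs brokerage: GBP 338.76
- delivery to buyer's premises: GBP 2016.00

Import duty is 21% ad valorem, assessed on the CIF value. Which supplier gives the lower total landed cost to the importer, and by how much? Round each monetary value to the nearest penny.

Supplier A (CFR):
CIF value = CFR price + insurance = 31646.22 + 151.38 = 31797.60
Import duty = 31797.60 × 21% = 6677.50
Buyer bears (A): 151.38 + 160.40 + 338.76 + 2016.00 = 2666.54
Landed cost (A) = invoice 31646.22 + 2666.54 + duty 6677.50 = 40990.26
Supplier B (CIF):
The CIF price already equals the CIF value: 33932.93
Import duty = 33932.93 × 21% = 7125.92
Buyer bears (B): 160.40 + 338.76 + 2016.00 = 2515.16
Landed cost (B) = invoice 33932.93 + 2515.16 + duty 7125.92 = 43574.01
Difference = |40990.26 − 43574.01| = 2583.75

Supplier A is cheaper by GBP 2583.75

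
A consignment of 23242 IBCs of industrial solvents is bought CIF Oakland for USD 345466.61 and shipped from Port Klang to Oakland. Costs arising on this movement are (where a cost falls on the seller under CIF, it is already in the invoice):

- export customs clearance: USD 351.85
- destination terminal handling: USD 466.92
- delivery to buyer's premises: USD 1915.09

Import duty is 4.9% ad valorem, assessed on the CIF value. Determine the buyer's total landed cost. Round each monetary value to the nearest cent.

Total landed cost: USD 364776.48

CIF: the seller pays costs through ocean freight and marine insurance to the destination port.
Already in the invoice (seller's account under CIF): export clearance — exclude.
The CIF price already equals the CIF value: 345466.61
Import duty = 345466.61 × 4.9% = 16927.86
Buyer bears: destination terminal 466.92 + delivery 1915.09 + duty 16927.86 = 19309.87
Landed cost = invoice 345466.61 + 19309.87 = 364776.48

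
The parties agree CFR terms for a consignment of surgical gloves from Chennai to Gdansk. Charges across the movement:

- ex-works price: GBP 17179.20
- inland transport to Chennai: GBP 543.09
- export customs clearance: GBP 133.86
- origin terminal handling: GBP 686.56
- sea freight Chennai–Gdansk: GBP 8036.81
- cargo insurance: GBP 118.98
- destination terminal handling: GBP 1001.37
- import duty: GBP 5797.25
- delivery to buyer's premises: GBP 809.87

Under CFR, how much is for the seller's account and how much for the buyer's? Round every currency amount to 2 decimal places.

CFR: the seller pays costs through ocean freight to the destination port, but not insurance.
Seller's account: goods 17179.20 + inland to port 543.09 + export clearance 133.86 + origin terminal 686.56 + freight 8036.81 = 26579.52
Buyer's account: insurance 118.98 + destination terminal 1001.37 + duty 5797.25 + delivery 809.87 = 7727.47

Seller: GBP 26579.52; buyer: GBP 7727.47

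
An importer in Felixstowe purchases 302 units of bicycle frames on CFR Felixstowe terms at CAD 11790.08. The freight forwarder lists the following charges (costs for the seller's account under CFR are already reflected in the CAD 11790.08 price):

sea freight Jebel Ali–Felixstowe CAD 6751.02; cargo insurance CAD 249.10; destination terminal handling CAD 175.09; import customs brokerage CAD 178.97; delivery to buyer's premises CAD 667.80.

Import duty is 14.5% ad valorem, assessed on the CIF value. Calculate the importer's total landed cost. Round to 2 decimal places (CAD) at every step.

Total landed cost: CAD 14806.72

CFR: the seller pays costs through ocean freight to the destination port, but not insurance.
Already in the invoice (seller's account under CFR): freight — exclude.
CIF value = CFR price + insurance = 11790.08 + 249.10 = 12039.18
Import duty = 12039.18 × 14.5% = 1745.68
Buyer bears: insurance 249.10 + destination terminal 175.09 + brokerage 178.97 + delivery 667.80 + duty 1745.68 = 3016.64
Landed cost = invoice 11790.08 + 3016.64 = 14806.72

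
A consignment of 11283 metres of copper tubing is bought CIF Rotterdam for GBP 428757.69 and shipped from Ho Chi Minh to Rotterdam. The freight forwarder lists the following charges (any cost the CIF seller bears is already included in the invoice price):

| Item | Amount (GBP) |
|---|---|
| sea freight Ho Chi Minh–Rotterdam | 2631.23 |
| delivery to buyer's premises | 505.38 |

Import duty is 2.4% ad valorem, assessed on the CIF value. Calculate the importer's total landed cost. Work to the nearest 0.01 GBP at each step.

Total landed cost: GBP 439553.25

CIF: the seller pays costs through ocean freight and marine insurance to the destination port.
Already in the invoice (seller's account under CIF): freight — exclude.
The CIF price already equals the CIF value: 428757.69
Import duty = 428757.69 × 2.4% = 10290.18
Buyer bears: delivery 505.38 + duty 10290.18 = 10795.56
Landed cost = invoice 428757.69 + 10795.56 = 439553.25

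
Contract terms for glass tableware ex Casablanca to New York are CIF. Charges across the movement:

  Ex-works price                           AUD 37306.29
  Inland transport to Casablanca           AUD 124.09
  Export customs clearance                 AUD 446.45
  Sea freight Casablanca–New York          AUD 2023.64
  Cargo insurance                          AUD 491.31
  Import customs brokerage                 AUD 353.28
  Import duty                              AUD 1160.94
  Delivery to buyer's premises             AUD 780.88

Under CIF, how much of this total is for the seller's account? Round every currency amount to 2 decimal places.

CIF: the seller pays costs through ocean freight and marine insurance to the destination port.
Seller's account: goods 37306.29 + inland to port 124.09 + export clearance 446.45 + freight 2023.64 + insurance 491.31 = 40391.78
Buyer's account: brokerage 353.28 + duty 1160.94 + delivery 780.88 = 2295.10

Seller's account: AUD 40391.78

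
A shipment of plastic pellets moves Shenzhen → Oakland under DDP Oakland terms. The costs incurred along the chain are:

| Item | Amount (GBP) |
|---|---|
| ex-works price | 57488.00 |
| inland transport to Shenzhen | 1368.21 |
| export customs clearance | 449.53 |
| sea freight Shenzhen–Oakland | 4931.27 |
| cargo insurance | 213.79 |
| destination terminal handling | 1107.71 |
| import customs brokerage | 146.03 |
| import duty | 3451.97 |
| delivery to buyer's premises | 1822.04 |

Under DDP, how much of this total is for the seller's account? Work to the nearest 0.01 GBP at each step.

DDP: the seller bears all costs including import duty.
Seller's account: goods 57488.00 + inland to port 1368.21 + export clearance 449.53 + freight 4931.27 + insurance 213.79 + destination terminal 1107.71 + brokerage 146.03 + duty 3451.97 + delivery 1822.04 = 70978.55
Buyer's account: 0.00

Seller's account: GBP 70978.55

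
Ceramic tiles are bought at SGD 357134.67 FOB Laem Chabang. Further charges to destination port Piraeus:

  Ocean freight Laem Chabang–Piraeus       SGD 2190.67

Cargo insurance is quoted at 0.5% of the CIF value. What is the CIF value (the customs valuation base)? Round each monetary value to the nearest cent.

Let C be the CIF value. C = FOB price + freight + 0.5% × C
C − 0.5% × C = 357134.67 + 2190.67
0.995 × C = 359325.34
C = 359325.34 / 0.995 = 361130.99
Insurance premium = 0.5% × 361130.99 = 1805.65

CIF value: SGD 361130.99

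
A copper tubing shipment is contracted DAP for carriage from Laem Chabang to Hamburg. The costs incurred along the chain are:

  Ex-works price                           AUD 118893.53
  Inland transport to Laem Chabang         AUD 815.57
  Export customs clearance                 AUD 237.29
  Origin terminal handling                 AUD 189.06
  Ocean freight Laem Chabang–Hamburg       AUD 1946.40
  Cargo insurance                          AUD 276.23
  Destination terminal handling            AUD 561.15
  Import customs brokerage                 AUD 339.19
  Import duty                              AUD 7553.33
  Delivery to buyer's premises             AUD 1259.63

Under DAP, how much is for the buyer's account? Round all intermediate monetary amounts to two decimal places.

DAP: the seller bears all costs to the named destination except import duty and clearance.
Seller's account: goods 118893.53 + inland to port 815.57 + export clearance 237.29 + origin terminal 189.06 + freight 1946.40 + insurance 276.23 + destination terminal 561.15 + delivery 1259.63 = 124178.86
Buyer's account: brokerage 339.19 + duty 7553.33 = 7892.52

Buyer's account: AUD 7892.52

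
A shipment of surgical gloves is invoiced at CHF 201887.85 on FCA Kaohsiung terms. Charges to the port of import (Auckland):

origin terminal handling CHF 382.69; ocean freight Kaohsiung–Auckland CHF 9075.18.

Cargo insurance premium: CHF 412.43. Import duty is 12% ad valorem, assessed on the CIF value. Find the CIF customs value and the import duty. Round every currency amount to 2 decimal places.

CIF value: CHF 211758.15; import duty: CHF 25410.98

CIF = FCA price + pre-shipment costs + freight + insurance
CIF = 201887.85 + 382.69 + 9075.18 + 412.43 = 211758.15
Import duty = 211758.15 × 12% = 25410.98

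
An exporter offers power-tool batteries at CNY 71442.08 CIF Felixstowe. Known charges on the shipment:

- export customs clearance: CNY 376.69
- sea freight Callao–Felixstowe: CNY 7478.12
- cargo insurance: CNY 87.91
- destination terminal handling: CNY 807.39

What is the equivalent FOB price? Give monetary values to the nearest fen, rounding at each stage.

FOB price: CNY 63876.05

Not relevant to the conversion: export clearance — on the seller under both CIF and FOB; already in the CIF price and stays in the FOB price. destination terminal — on the buyer under both terms; not part of either seller's price.
From CIF to FOB, the seller no longer bears: freight, insurance.
FOB price = 71442.08 − 7478.12 − 87.91 = 63876.05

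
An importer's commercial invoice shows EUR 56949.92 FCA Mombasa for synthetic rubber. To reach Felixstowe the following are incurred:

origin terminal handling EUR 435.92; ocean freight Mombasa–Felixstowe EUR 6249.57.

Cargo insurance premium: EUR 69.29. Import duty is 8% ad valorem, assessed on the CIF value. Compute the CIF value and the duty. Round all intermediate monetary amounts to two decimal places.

CIF = FCA price + pre-shipment costs + freight + insurance
CIF = 56949.92 + 435.92 + 6249.57 + 69.29 = 63704.70
Import duty = 63704.70 × 8% = 5096.38

CIF value: EUR 63704.70; import duty: EUR 5096.38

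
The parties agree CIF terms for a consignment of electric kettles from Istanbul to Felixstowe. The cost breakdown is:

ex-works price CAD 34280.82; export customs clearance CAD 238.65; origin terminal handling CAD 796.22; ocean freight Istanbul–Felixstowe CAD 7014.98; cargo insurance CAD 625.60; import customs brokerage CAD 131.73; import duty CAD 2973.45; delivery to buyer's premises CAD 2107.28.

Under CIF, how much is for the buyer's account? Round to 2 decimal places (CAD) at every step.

Buyer's account: CAD 5212.46

CIF: the seller pays costs through ocean freight and marine insurance to the destination port.
Seller's account: goods 34280.82 + export clearance 238.65 + origin terminal 796.22 + freight 7014.98 + insurance 625.60 = 42956.27
Buyer's account: brokerage 131.73 + duty 2973.45 + delivery 2107.28 = 5212.46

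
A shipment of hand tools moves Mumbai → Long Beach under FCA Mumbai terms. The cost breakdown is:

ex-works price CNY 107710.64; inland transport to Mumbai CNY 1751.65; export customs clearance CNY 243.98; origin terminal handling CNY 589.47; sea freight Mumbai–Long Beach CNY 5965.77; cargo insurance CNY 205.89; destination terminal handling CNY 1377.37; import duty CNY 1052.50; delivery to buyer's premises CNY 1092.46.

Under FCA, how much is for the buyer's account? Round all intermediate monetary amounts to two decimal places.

FCA: the seller delivers export-cleared goods to the carrier; the buyer bears costs from that point.
Seller's account: goods 107710.64 + inland to port 1751.65 + export clearance 243.98 = 109706.27
Buyer's account: origin terminal 589.47 + freight 5965.77 + insurance 205.89 + destination terminal 1377.37 + duty 1052.50 + delivery 1092.46 = 10283.46

Buyer's account: CNY 10283.46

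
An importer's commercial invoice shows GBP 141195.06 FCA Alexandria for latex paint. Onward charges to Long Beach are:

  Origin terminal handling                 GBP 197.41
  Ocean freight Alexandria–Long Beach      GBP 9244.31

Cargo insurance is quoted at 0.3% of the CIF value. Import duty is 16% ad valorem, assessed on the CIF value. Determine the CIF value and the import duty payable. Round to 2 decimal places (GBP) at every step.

Let C be the CIF value. C = FCA price + pre-shipment costs + freight + 0.3% × C
C − 0.3% × C = 141195.06 + 197.41 + 9244.31
0.997 × C = 150636.78
C = 150636.78 / 0.997 = 151090.05
Insurance premium = 0.3% × 151090.05 = 453.27
Import duty = 151090.05 × 16% = 24174.41

CIF value: GBP 151090.05; import duty: GBP 24174.41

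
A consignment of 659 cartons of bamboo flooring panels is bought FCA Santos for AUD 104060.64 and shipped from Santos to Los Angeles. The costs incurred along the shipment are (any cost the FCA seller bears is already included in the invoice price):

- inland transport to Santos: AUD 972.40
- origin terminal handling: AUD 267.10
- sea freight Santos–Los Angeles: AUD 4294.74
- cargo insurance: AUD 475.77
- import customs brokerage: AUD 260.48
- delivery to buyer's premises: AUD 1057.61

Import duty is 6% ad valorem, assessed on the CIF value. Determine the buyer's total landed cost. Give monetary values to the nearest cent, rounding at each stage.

Total landed cost: AUD 116962.24

FCA: the seller delivers export-cleared goods to the carrier; the buyer bears costs from that point.
Already in the invoice (seller's account under FCA): inland to port — exclude.
CIF value = FCA price + origin terminal + freight + insurance = 104060.64 + 267.10 + 4294.74 + 475.77 = 109098.25
Import duty = 109098.25 × 6% = 6545.90
Buyer bears: origin terminal 267.10 + freight 4294.74 + insurance 475.77 + brokerage 260.48 + delivery 1057.61 + duty 6545.90 = 12901.60
Landed cost = invoice 104060.64 + 12901.60 = 116962.24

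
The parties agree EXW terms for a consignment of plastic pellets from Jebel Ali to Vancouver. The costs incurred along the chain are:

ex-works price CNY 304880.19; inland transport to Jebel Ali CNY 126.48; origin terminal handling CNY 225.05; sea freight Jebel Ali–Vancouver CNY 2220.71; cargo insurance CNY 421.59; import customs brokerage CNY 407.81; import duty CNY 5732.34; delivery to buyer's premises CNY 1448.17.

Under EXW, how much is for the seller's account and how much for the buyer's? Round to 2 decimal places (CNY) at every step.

EXW: the seller makes goods available at their premises; the buyer bears all onward costs.
Seller's account: goods 304880.19 = 304880.19
Buyer's account: inland to port 126.48 + origin terminal 225.05 + freight 2220.71 + insurance 421.59 + brokerage 407.81 + duty 5732.34 + delivery 1448.17 = 10582.15

Seller: CNY 304880.19; buyer: CNY 10582.15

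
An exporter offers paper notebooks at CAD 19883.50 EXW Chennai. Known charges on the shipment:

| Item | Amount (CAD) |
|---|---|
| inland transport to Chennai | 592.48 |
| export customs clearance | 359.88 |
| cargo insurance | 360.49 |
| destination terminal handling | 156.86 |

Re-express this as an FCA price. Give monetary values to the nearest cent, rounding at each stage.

FCA price: CAD 20835.86

Not relevant to the conversion: destination terminal, insurance — on the buyer under both terms; not part of either seller's price.
From EXW to FCA, the seller additionally bears: inland to port, export clearance.
FCA price = 19883.50 + 592.48 + 359.88 = 20835.86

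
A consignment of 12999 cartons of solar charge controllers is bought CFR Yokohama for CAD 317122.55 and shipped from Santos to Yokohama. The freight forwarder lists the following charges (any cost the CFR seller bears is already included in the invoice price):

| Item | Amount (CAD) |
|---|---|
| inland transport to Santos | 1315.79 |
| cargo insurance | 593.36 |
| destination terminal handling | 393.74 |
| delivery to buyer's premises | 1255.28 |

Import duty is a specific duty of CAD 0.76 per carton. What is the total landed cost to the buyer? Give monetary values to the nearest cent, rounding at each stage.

CFR: the seller pays costs through ocean freight to the destination port, but not insurance.
Already in the invoice (seller's account under CFR): inland to port — exclude.
CIF value = CFR price + insurance = 317122.55 + 593.36 = 317715.91
Import duty = 12999 × 0.76 = 9879.24
Buyer bears: insurance 593.36 + destination terminal 393.74 + delivery 1255.28 + duty 9879.24 = 12121.62
Landed cost = invoice 317122.55 + 12121.62 = 329244.17

Total landed cost: CAD 329244.17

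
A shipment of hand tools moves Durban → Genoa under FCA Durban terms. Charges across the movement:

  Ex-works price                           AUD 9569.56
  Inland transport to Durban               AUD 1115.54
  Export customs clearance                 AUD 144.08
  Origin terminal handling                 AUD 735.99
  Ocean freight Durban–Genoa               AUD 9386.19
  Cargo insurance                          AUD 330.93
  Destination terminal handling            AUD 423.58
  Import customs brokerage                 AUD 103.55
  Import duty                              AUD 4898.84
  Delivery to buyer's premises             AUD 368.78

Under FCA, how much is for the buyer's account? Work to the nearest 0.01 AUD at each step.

FCA: the seller delivers export-cleared goods to the carrier; the buyer bears costs from that point.
Seller's account: goods 9569.56 + inland to port 1115.54 + export clearance 144.08 = 10829.18
Buyer's account: origin terminal 735.99 + freight 9386.19 + insurance 330.93 + destination terminal 423.58 + brokerage 103.55 + duty 4898.84 + delivery 368.78 = 16247.86

Buyer's account: AUD 16247.86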